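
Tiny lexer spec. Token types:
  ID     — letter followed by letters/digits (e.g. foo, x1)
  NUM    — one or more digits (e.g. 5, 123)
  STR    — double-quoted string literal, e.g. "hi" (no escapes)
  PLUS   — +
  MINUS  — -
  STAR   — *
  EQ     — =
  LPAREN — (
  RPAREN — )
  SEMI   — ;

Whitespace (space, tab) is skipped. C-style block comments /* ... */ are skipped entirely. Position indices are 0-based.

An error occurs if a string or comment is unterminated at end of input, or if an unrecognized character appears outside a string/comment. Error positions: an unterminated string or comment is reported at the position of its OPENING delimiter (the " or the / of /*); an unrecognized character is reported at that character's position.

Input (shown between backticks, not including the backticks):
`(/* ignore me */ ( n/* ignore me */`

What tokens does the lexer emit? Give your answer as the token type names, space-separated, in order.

pos=0: emit LPAREN '('
pos=1: enter COMMENT mode (saw '/*')
exit COMMENT mode (now at pos=16)
pos=17: emit LPAREN '('
pos=19: emit ID 'n' (now at pos=20)
pos=20: enter COMMENT mode (saw '/*')
exit COMMENT mode (now at pos=35)
DONE. 3 tokens: [LPAREN, LPAREN, ID]

Answer: LPAREN LPAREN ID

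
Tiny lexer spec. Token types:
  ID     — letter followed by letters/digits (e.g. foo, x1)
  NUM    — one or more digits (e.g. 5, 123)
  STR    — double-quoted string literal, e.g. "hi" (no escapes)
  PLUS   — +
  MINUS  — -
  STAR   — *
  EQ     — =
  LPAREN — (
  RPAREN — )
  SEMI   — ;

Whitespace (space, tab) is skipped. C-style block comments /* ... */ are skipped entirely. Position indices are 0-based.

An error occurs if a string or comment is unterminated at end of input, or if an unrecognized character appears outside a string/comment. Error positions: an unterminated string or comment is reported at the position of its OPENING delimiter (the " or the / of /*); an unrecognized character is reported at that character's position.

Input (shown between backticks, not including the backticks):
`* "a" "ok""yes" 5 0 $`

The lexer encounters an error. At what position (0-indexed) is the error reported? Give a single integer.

Answer: 20

Derivation:
pos=0: emit STAR '*'
pos=2: enter STRING mode
pos=2: emit STR "a" (now at pos=5)
pos=6: enter STRING mode
pos=6: emit STR "ok" (now at pos=10)
pos=10: enter STRING mode
pos=10: emit STR "yes" (now at pos=15)
pos=16: emit NUM '5' (now at pos=17)
pos=18: emit NUM '0' (now at pos=19)
pos=20: ERROR — unrecognized char '$'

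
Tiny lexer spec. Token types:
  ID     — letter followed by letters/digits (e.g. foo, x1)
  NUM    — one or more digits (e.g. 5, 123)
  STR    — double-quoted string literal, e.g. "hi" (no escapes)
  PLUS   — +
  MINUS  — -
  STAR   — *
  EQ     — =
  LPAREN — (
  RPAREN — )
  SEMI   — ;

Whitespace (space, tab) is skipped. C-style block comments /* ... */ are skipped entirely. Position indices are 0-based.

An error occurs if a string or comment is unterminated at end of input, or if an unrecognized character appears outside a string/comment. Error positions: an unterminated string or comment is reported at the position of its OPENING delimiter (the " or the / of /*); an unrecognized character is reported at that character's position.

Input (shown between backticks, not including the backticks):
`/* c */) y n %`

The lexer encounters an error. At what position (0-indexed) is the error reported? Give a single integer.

pos=0: enter COMMENT mode (saw '/*')
exit COMMENT mode (now at pos=7)
pos=7: emit RPAREN ')'
pos=9: emit ID 'y' (now at pos=10)
pos=11: emit ID 'n' (now at pos=12)
pos=13: ERROR — unrecognized char '%'

Answer: 13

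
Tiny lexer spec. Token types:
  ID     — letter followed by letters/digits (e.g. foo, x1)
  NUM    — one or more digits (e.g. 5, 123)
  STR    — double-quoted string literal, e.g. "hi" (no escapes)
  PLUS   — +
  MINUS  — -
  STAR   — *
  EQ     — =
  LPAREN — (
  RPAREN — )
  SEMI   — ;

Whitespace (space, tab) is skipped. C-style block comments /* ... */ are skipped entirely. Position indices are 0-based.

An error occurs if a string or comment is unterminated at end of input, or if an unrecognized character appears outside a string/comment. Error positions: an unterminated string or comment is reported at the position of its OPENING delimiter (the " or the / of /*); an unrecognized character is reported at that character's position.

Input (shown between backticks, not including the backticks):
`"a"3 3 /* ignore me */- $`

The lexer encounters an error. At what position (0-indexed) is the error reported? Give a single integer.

pos=0: enter STRING mode
pos=0: emit STR "a" (now at pos=3)
pos=3: emit NUM '3' (now at pos=4)
pos=5: emit NUM '3' (now at pos=6)
pos=7: enter COMMENT mode (saw '/*')
exit COMMENT mode (now at pos=22)
pos=22: emit MINUS '-'
pos=24: ERROR — unrecognized char '$'

Answer: 24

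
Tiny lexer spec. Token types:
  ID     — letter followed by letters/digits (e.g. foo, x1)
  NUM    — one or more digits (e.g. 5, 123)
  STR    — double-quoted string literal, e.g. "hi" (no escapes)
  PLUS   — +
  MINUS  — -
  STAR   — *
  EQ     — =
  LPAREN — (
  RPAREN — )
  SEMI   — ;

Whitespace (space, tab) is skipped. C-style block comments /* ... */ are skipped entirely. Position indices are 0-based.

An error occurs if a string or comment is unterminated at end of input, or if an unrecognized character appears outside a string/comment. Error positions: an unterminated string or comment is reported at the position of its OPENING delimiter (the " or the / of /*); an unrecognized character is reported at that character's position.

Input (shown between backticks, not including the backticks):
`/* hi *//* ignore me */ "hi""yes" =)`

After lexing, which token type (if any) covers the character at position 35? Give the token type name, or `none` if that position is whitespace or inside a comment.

pos=0: enter COMMENT mode (saw '/*')
exit COMMENT mode (now at pos=8)
pos=8: enter COMMENT mode (saw '/*')
exit COMMENT mode (now at pos=23)
pos=24: enter STRING mode
pos=24: emit STR "hi" (now at pos=28)
pos=28: enter STRING mode
pos=28: emit STR "yes" (now at pos=33)
pos=34: emit EQ '='
pos=35: emit RPAREN ')'
DONE. 4 tokens: [STR, STR, EQ, RPAREN]
Position 35: char is ')' -> RPAREN

Answer: RPAREN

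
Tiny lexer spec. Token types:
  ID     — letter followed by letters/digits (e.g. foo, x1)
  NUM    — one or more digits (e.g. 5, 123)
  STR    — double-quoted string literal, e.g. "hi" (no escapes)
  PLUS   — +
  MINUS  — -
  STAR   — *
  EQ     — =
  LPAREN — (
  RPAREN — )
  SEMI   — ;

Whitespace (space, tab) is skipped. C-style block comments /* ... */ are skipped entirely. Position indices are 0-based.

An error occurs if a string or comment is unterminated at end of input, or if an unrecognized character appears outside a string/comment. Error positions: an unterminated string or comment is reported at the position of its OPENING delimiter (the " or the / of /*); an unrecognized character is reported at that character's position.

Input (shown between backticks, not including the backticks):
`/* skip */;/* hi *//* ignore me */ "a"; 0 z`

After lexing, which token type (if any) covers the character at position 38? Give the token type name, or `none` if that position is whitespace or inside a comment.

Answer: SEMI

Derivation:
pos=0: enter COMMENT mode (saw '/*')
exit COMMENT mode (now at pos=10)
pos=10: emit SEMI ';'
pos=11: enter COMMENT mode (saw '/*')
exit COMMENT mode (now at pos=19)
pos=19: enter COMMENT mode (saw '/*')
exit COMMENT mode (now at pos=34)
pos=35: enter STRING mode
pos=35: emit STR "a" (now at pos=38)
pos=38: emit SEMI ';'
pos=40: emit NUM '0' (now at pos=41)
pos=42: emit ID 'z' (now at pos=43)
DONE. 5 tokens: [SEMI, STR, SEMI, NUM, ID]
Position 38: char is ';' -> SEMI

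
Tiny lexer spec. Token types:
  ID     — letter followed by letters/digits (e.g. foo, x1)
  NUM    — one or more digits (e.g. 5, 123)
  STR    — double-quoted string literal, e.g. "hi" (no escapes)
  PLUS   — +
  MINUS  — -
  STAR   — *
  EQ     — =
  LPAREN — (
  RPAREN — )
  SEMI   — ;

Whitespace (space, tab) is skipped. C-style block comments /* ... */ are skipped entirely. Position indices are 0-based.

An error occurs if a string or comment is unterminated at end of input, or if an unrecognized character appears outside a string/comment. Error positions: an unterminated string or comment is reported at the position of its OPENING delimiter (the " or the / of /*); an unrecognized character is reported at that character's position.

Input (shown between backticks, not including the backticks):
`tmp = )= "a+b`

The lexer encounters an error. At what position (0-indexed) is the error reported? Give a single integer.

Answer: 9

Derivation:
pos=0: emit ID 'tmp' (now at pos=3)
pos=4: emit EQ '='
pos=6: emit RPAREN ')'
pos=7: emit EQ '='
pos=9: enter STRING mode
pos=9: ERROR — unterminated string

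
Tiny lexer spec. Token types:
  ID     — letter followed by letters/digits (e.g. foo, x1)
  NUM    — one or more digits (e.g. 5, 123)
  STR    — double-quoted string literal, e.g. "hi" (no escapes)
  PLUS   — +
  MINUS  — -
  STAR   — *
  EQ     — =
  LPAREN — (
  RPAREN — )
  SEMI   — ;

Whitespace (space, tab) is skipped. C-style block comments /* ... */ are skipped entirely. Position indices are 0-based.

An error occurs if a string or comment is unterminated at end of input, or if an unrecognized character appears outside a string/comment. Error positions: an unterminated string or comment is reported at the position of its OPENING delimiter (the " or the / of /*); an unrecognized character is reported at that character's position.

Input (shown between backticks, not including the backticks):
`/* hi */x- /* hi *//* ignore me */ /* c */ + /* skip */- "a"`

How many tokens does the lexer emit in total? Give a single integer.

Answer: 5

Derivation:
pos=0: enter COMMENT mode (saw '/*')
exit COMMENT mode (now at pos=8)
pos=8: emit ID 'x' (now at pos=9)
pos=9: emit MINUS '-'
pos=11: enter COMMENT mode (saw '/*')
exit COMMENT mode (now at pos=19)
pos=19: enter COMMENT mode (saw '/*')
exit COMMENT mode (now at pos=34)
pos=35: enter COMMENT mode (saw '/*')
exit COMMENT mode (now at pos=42)
pos=43: emit PLUS '+'
pos=45: enter COMMENT mode (saw '/*')
exit COMMENT mode (now at pos=55)
pos=55: emit MINUS '-'
pos=57: enter STRING mode
pos=57: emit STR "a" (now at pos=60)
DONE. 5 tokens: [ID, MINUS, PLUS, MINUS, STR]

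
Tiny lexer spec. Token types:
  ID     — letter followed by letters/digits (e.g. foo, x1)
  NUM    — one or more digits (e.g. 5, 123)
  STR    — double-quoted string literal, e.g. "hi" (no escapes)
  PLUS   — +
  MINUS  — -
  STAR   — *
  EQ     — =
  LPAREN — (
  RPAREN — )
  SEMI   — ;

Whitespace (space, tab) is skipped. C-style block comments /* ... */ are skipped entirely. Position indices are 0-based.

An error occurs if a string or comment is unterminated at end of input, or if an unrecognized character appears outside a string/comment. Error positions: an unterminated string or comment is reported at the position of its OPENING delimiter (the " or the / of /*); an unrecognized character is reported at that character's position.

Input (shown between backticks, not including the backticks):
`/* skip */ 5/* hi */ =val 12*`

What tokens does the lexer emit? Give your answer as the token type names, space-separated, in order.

Answer: NUM EQ ID NUM STAR

Derivation:
pos=0: enter COMMENT mode (saw '/*')
exit COMMENT mode (now at pos=10)
pos=11: emit NUM '5' (now at pos=12)
pos=12: enter COMMENT mode (saw '/*')
exit COMMENT mode (now at pos=20)
pos=21: emit EQ '='
pos=22: emit ID 'val' (now at pos=25)
pos=26: emit NUM '12' (now at pos=28)
pos=28: emit STAR '*'
DONE. 5 tokens: [NUM, EQ, ID, NUM, STAR]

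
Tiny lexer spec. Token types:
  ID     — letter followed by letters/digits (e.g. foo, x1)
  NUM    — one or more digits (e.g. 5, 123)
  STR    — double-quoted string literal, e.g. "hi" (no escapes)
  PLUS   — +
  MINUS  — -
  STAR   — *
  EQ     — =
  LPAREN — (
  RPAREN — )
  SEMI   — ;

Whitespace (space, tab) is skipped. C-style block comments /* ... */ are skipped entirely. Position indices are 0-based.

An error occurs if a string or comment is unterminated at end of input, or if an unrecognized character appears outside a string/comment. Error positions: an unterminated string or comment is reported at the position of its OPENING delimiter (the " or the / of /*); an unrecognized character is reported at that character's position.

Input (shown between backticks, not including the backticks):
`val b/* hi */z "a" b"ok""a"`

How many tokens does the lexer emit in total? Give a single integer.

Answer: 7

Derivation:
pos=0: emit ID 'val' (now at pos=3)
pos=4: emit ID 'b' (now at pos=5)
pos=5: enter COMMENT mode (saw '/*')
exit COMMENT mode (now at pos=13)
pos=13: emit ID 'z' (now at pos=14)
pos=15: enter STRING mode
pos=15: emit STR "a" (now at pos=18)
pos=19: emit ID 'b' (now at pos=20)
pos=20: enter STRING mode
pos=20: emit STR "ok" (now at pos=24)
pos=24: enter STRING mode
pos=24: emit STR "a" (now at pos=27)
DONE. 7 tokens: [ID, ID, ID, STR, ID, STR, STR]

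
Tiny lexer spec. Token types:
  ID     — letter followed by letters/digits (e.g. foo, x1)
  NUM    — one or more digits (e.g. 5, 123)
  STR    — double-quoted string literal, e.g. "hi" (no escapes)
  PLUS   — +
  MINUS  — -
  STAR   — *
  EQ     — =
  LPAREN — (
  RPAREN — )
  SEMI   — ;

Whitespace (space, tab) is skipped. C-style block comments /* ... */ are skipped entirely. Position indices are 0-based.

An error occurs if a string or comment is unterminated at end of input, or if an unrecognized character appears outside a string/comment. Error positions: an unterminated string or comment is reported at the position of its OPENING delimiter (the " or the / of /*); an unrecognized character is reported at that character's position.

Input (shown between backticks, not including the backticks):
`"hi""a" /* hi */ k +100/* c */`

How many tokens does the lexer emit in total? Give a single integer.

Answer: 5

Derivation:
pos=0: enter STRING mode
pos=0: emit STR "hi" (now at pos=4)
pos=4: enter STRING mode
pos=4: emit STR "a" (now at pos=7)
pos=8: enter COMMENT mode (saw '/*')
exit COMMENT mode (now at pos=16)
pos=17: emit ID 'k' (now at pos=18)
pos=19: emit PLUS '+'
pos=20: emit NUM '100' (now at pos=23)
pos=23: enter COMMENT mode (saw '/*')
exit COMMENT mode (now at pos=30)
DONE. 5 tokens: [STR, STR, ID, PLUS, NUM]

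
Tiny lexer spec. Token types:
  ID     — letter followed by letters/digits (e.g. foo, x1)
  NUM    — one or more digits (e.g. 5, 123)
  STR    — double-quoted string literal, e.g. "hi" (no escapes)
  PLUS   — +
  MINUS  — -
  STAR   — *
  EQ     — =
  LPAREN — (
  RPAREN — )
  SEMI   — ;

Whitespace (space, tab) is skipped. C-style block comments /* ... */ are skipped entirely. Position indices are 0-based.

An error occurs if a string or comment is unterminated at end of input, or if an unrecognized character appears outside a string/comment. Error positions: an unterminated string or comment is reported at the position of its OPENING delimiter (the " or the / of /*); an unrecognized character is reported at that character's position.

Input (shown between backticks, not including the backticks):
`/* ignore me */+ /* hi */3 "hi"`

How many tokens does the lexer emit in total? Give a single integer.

Answer: 3

Derivation:
pos=0: enter COMMENT mode (saw '/*')
exit COMMENT mode (now at pos=15)
pos=15: emit PLUS '+'
pos=17: enter COMMENT mode (saw '/*')
exit COMMENT mode (now at pos=25)
pos=25: emit NUM '3' (now at pos=26)
pos=27: enter STRING mode
pos=27: emit STR "hi" (now at pos=31)
DONE. 3 tokens: [PLUS, NUM, STR]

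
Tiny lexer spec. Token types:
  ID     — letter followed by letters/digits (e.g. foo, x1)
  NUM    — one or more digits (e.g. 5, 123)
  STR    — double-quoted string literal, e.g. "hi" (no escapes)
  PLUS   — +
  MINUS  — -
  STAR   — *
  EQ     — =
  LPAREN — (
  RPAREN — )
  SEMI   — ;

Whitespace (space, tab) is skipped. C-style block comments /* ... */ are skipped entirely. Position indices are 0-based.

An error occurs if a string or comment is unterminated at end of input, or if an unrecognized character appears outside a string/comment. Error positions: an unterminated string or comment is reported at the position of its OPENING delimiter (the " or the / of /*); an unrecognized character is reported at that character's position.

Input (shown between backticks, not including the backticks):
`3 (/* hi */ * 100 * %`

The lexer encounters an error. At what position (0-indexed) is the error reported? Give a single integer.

Answer: 20

Derivation:
pos=0: emit NUM '3' (now at pos=1)
pos=2: emit LPAREN '('
pos=3: enter COMMENT mode (saw '/*')
exit COMMENT mode (now at pos=11)
pos=12: emit STAR '*'
pos=14: emit NUM '100' (now at pos=17)
pos=18: emit STAR '*'
pos=20: ERROR — unrecognized char '%'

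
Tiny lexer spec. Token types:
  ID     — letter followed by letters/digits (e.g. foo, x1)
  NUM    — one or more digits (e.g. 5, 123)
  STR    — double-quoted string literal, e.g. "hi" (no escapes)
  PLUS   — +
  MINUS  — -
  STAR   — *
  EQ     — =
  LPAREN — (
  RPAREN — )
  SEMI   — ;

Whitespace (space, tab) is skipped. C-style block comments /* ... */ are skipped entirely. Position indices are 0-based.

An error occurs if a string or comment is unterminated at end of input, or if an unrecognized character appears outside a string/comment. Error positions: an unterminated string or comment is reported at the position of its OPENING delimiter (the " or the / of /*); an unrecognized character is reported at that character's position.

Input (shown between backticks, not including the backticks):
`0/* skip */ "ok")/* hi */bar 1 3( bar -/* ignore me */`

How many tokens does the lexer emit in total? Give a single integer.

pos=0: emit NUM '0' (now at pos=1)
pos=1: enter COMMENT mode (saw '/*')
exit COMMENT mode (now at pos=11)
pos=12: enter STRING mode
pos=12: emit STR "ok" (now at pos=16)
pos=16: emit RPAREN ')'
pos=17: enter COMMENT mode (saw '/*')
exit COMMENT mode (now at pos=25)
pos=25: emit ID 'bar' (now at pos=28)
pos=29: emit NUM '1' (now at pos=30)
pos=31: emit NUM '3' (now at pos=32)
pos=32: emit LPAREN '('
pos=34: emit ID 'bar' (now at pos=37)
pos=38: emit MINUS '-'
pos=39: enter COMMENT mode (saw '/*')
exit COMMENT mode (now at pos=54)
DONE. 9 tokens: [NUM, STR, RPAREN, ID, NUM, NUM, LPAREN, ID, MINUS]

Answer: 9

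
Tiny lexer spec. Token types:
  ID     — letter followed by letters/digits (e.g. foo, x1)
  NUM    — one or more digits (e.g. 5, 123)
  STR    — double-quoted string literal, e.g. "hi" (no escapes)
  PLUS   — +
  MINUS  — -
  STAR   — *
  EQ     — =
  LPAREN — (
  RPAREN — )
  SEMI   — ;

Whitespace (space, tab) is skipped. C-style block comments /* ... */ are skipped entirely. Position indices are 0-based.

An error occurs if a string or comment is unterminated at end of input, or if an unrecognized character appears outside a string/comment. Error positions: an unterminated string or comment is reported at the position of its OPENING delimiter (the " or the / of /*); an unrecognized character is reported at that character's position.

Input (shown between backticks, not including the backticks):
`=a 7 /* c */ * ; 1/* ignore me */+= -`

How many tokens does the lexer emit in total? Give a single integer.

Answer: 9

Derivation:
pos=0: emit EQ '='
pos=1: emit ID 'a' (now at pos=2)
pos=3: emit NUM '7' (now at pos=4)
pos=5: enter COMMENT mode (saw '/*')
exit COMMENT mode (now at pos=12)
pos=13: emit STAR '*'
pos=15: emit SEMI ';'
pos=17: emit NUM '1' (now at pos=18)
pos=18: enter COMMENT mode (saw '/*')
exit COMMENT mode (now at pos=33)
pos=33: emit PLUS '+'
pos=34: emit EQ '='
pos=36: emit MINUS '-'
DONE. 9 tokens: [EQ, ID, NUM, STAR, SEMI, NUM, PLUS, EQ, MINUS]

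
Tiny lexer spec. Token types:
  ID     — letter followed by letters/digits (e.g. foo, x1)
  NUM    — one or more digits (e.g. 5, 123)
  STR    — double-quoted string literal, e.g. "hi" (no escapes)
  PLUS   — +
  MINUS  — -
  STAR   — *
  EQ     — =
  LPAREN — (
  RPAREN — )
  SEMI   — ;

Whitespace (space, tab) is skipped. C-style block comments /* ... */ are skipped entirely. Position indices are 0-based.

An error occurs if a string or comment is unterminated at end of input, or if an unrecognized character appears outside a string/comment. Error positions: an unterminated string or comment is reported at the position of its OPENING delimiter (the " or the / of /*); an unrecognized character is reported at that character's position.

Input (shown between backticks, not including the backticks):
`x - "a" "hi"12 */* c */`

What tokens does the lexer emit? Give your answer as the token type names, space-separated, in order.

pos=0: emit ID 'x' (now at pos=1)
pos=2: emit MINUS '-'
pos=4: enter STRING mode
pos=4: emit STR "a" (now at pos=7)
pos=8: enter STRING mode
pos=8: emit STR "hi" (now at pos=12)
pos=12: emit NUM '12' (now at pos=14)
pos=15: emit STAR '*'
pos=16: enter COMMENT mode (saw '/*')
exit COMMENT mode (now at pos=23)
DONE. 6 tokens: [ID, MINUS, STR, STR, NUM, STAR]

Answer: ID MINUS STR STR NUM STAR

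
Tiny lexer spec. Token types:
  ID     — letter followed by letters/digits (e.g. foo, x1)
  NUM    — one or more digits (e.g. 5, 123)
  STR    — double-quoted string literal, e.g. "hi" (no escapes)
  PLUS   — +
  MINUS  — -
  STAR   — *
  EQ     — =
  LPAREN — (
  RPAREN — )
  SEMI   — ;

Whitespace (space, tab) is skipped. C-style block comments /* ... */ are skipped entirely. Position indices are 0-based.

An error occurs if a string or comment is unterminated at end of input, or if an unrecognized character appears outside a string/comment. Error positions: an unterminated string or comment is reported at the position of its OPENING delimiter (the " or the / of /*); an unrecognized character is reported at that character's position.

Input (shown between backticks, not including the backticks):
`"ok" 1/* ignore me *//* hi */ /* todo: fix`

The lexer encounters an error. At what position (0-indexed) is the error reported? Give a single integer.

pos=0: enter STRING mode
pos=0: emit STR "ok" (now at pos=4)
pos=5: emit NUM '1' (now at pos=6)
pos=6: enter COMMENT mode (saw '/*')
exit COMMENT mode (now at pos=21)
pos=21: enter COMMENT mode (saw '/*')
exit COMMENT mode (now at pos=29)
pos=30: enter COMMENT mode (saw '/*')
pos=30: ERROR — unterminated comment (reached EOF)

Answer: 30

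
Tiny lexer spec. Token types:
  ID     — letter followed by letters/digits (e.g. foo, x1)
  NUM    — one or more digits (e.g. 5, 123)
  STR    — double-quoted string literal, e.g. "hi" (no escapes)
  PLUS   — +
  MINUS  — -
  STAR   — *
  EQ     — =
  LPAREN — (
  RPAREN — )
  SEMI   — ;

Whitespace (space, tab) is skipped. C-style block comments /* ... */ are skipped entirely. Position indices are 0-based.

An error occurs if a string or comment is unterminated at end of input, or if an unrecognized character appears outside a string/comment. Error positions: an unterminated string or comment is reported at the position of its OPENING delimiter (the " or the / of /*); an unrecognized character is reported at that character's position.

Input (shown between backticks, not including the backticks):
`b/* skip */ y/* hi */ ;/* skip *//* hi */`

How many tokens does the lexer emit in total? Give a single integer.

Answer: 3

Derivation:
pos=0: emit ID 'b' (now at pos=1)
pos=1: enter COMMENT mode (saw '/*')
exit COMMENT mode (now at pos=11)
pos=12: emit ID 'y' (now at pos=13)
pos=13: enter COMMENT mode (saw '/*')
exit COMMENT mode (now at pos=21)
pos=22: emit SEMI ';'
pos=23: enter COMMENT mode (saw '/*')
exit COMMENT mode (now at pos=33)
pos=33: enter COMMENT mode (saw '/*')
exit COMMENT mode (now at pos=41)
DONE. 3 tokens: [ID, ID, SEMI]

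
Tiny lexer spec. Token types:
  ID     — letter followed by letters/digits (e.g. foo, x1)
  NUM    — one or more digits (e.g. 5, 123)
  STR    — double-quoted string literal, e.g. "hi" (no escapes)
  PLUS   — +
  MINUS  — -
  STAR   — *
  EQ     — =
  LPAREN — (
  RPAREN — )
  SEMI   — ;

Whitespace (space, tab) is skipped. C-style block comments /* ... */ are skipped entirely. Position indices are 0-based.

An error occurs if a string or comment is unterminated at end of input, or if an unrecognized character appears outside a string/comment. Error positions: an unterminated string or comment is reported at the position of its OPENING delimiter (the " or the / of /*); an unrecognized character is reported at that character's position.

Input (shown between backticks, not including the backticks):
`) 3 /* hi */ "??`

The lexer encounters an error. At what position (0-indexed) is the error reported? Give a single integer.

pos=0: emit RPAREN ')'
pos=2: emit NUM '3' (now at pos=3)
pos=4: enter COMMENT mode (saw '/*')
exit COMMENT mode (now at pos=12)
pos=13: enter STRING mode
pos=13: ERROR — unterminated string

Answer: 13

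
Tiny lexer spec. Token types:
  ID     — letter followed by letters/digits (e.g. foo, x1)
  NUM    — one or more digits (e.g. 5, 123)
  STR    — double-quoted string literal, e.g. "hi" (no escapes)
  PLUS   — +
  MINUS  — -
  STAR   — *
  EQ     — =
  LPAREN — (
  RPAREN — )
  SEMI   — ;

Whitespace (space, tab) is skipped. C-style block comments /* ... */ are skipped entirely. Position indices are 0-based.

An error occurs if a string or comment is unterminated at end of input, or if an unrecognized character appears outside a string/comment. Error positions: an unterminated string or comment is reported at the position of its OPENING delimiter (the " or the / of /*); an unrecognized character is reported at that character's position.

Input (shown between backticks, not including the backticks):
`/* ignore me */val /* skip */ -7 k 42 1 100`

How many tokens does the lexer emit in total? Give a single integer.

pos=0: enter COMMENT mode (saw '/*')
exit COMMENT mode (now at pos=15)
pos=15: emit ID 'val' (now at pos=18)
pos=19: enter COMMENT mode (saw '/*')
exit COMMENT mode (now at pos=29)
pos=30: emit MINUS '-'
pos=31: emit NUM '7' (now at pos=32)
pos=33: emit ID 'k' (now at pos=34)
pos=35: emit NUM '42' (now at pos=37)
pos=38: emit NUM '1' (now at pos=39)
pos=40: emit NUM '100' (now at pos=43)
DONE. 7 tokens: [ID, MINUS, NUM, ID, NUM, NUM, NUM]

Answer: 7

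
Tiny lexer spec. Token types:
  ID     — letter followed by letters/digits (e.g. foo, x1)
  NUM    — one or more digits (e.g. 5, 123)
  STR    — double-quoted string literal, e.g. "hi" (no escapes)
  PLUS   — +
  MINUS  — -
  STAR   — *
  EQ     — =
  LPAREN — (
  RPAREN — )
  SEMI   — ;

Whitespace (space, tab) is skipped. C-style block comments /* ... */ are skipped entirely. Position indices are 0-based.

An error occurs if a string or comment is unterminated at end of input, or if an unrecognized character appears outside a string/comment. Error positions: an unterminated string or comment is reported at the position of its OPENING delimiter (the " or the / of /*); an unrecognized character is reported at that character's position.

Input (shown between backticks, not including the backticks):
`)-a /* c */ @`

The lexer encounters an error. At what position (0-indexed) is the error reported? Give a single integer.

Answer: 12

Derivation:
pos=0: emit RPAREN ')'
pos=1: emit MINUS '-'
pos=2: emit ID 'a' (now at pos=3)
pos=4: enter COMMENT mode (saw '/*')
exit COMMENT mode (now at pos=11)
pos=12: ERROR — unrecognized char '@'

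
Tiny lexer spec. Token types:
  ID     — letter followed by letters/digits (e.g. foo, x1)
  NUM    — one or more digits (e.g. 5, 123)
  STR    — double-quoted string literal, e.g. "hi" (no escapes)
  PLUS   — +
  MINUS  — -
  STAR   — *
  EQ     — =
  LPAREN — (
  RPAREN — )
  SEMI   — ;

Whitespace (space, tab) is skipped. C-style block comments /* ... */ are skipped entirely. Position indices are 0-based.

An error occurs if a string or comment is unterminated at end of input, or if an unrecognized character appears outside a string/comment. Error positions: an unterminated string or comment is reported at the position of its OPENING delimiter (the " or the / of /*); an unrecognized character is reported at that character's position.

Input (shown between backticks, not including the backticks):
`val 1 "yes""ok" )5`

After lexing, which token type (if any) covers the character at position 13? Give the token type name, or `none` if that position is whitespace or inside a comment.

Answer: STR

Derivation:
pos=0: emit ID 'val' (now at pos=3)
pos=4: emit NUM '1' (now at pos=5)
pos=6: enter STRING mode
pos=6: emit STR "yes" (now at pos=11)
pos=11: enter STRING mode
pos=11: emit STR "ok" (now at pos=15)
pos=16: emit RPAREN ')'
pos=17: emit NUM '5' (now at pos=18)
DONE. 6 tokens: [ID, NUM, STR, STR, RPAREN, NUM]
Position 13: char is 'k' -> STR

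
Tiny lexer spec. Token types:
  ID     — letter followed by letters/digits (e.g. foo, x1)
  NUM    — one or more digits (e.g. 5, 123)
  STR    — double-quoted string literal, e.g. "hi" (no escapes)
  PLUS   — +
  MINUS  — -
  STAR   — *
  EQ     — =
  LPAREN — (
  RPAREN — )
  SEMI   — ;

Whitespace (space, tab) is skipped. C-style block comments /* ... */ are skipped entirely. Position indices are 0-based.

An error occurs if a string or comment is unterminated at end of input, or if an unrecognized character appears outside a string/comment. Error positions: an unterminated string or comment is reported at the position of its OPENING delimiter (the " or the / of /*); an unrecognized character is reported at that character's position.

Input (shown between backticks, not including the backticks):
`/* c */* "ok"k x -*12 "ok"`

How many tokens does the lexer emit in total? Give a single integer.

Answer: 8

Derivation:
pos=0: enter COMMENT mode (saw '/*')
exit COMMENT mode (now at pos=7)
pos=7: emit STAR '*'
pos=9: enter STRING mode
pos=9: emit STR "ok" (now at pos=13)
pos=13: emit ID 'k' (now at pos=14)
pos=15: emit ID 'x' (now at pos=16)
pos=17: emit MINUS '-'
pos=18: emit STAR '*'
pos=19: emit NUM '12' (now at pos=21)
pos=22: enter STRING mode
pos=22: emit STR "ok" (now at pos=26)
DONE. 8 tokens: [STAR, STR, ID, ID, MINUS, STAR, NUM, STR]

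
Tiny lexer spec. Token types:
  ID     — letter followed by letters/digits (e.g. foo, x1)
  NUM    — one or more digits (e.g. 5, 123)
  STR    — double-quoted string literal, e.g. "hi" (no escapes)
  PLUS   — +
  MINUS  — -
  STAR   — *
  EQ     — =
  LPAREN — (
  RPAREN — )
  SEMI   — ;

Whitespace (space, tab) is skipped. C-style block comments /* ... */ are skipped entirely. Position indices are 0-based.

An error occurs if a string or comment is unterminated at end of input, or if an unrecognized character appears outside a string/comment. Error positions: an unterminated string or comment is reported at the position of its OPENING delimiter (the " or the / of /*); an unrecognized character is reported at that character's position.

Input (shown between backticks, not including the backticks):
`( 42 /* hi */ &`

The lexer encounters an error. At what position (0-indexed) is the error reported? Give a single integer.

pos=0: emit LPAREN '('
pos=2: emit NUM '42' (now at pos=4)
pos=5: enter COMMENT mode (saw '/*')
exit COMMENT mode (now at pos=13)
pos=14: ERROR — unrecognized char '&'

Answer: 14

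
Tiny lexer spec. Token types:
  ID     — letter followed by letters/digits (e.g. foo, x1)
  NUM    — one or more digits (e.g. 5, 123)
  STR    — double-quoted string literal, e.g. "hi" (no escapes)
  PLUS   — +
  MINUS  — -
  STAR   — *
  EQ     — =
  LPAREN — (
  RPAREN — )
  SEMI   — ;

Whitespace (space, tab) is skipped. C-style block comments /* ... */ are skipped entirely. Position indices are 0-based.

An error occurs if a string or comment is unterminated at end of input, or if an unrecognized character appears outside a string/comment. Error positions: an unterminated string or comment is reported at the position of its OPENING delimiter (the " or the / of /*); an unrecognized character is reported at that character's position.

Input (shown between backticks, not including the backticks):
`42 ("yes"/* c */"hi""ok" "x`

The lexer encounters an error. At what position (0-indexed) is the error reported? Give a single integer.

pos=0: emit NUM '42' (now at pos=2)
pos=3: emit LPAREN '('
pos=4: enter STRING mode
pos=4: emit STR "yes" (now at pos=9)
pos=9: enter COMMENT mode (saw '/*')
exit COMMENT mode (now at pos=16)
pos=16: enter STRING mode
pos=16: emit STR "hi" (now at pos=20)
pos=20: enter STRING mode
pos=20: emit STR "ok" (now at pos=24)
pos=25: enter STRING mode
pos=25: ERROR — unterminated string

Answer: 25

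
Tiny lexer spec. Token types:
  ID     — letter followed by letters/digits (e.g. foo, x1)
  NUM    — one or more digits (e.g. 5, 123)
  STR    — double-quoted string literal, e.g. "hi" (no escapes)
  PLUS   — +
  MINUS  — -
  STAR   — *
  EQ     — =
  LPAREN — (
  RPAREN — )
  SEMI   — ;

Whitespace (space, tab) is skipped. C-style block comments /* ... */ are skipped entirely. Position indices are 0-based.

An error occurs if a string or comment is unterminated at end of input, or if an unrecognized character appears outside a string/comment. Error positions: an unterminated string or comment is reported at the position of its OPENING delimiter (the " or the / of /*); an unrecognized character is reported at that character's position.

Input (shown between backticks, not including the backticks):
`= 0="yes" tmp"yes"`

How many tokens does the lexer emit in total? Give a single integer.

Answer: 6

Derivation:
pos=0: emit EQ '='
pos=2: emit NUM '0' (now at pos=3)
pos=3: emit EQ '='
pos=4: enter STRING mode
pos=4: emit STR "yes" (now at pos=9)
pos=10: emit ID 'tmp' (now at pos=13)
pos=13: enter STRING mode
pos=13: emit STR "yes" (now at pos=18)
DONE. 6 tokens: [EQ, NUM, EQ, STR, ID, STR]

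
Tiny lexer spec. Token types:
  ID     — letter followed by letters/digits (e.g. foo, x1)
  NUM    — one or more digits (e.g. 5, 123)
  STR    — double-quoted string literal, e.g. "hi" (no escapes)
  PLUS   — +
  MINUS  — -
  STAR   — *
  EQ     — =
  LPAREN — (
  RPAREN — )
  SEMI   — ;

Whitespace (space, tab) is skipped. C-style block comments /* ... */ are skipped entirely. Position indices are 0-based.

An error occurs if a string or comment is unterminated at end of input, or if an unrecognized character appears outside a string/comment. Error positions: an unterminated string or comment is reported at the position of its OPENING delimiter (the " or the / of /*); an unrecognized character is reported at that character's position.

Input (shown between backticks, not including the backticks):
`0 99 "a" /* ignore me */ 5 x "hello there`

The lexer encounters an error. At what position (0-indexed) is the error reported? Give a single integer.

pos=0: emit NUM '0' (now at pos=1)
pos=2: emit NUM '99' (now at pos=4)
pos=5: enter STRING mode
pos=5: emit STR "a" (now at pos=8)
pos=9: enter COMMENT mode (saw '/*')
exit COMMENT mode (now at pos=24)
pos=25: emit NUM '5' (now at pos=26)
pos=27: emit ID 'x' (now at pos=28)
pos=29: enter STRING mode
pos=29: ERROR — unterminated string

Answer: 29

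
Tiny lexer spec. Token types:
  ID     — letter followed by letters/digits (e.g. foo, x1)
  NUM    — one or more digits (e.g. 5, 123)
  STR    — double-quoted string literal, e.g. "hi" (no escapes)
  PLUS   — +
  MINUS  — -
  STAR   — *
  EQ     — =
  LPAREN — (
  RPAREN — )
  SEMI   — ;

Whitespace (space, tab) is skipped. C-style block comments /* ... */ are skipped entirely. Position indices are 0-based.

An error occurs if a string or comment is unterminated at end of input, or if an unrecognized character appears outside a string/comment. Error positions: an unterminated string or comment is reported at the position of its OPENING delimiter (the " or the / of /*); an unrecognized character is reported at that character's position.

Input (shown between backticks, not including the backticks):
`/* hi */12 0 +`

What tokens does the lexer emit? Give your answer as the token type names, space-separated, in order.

Answer: NUM NUM PLUS

Derivation:
pos=0: enter COMMENT mode (saw '/*')
exit COMMENT mode (now at pos=8)
pos=8: emit NUM '12' (now at pos=10)
pos=11: emit NUM '0' (now at pos=12)
pos=13: emit PLUS '+'
DONE. 3 tokens: [NUM, NUM, PLUS]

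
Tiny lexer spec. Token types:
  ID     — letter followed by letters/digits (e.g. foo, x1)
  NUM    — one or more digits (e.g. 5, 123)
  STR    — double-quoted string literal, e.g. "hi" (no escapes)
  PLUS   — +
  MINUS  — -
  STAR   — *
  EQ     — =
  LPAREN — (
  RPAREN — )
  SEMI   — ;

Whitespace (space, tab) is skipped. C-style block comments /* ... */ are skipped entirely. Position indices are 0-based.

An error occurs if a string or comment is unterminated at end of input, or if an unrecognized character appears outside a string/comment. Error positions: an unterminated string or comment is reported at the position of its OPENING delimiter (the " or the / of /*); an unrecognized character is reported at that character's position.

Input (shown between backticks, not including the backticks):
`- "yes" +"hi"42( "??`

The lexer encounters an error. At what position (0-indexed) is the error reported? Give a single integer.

pos=0: emit MINUS '-'
pos=2: enter STRING mode
pos=2: emit STR "yes" (now at pos=7)
pos=8: emit PLUS '+'
pos=9: enter STRING mode
pos=9: emit STR "hi" (now at pos=13)
pos=13: emit NUM '42' (now at pos=15)
pos=15: emit LPAREN '('
pos=17: enter STRING mode
pos=17: ERROR — unterminated string

Answer: 17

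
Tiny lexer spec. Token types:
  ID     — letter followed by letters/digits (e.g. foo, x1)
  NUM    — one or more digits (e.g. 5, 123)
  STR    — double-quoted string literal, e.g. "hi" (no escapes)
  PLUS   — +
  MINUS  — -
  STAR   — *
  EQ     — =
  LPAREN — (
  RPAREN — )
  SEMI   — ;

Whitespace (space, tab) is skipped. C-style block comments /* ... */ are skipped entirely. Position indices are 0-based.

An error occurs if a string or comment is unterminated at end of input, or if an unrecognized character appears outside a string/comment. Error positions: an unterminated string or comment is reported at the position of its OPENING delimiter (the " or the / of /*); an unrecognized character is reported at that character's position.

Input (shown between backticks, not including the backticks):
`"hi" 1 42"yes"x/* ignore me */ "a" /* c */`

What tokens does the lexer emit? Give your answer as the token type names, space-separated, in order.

Answer: STR NUM NUM STR ID STR

Derivation:
pos=0: enter STRING mode
pos=0: emit STR "hi" (now at pos=4)
pos=5: emit NUM '1' (now at pos=6)
pos=7: emit NUM '42' (now at pos=9)
pos=9: enter STRING mode
pos=9: emit STR "yes" (now at pos=14)
pos=14: emit ID 'x' (now at pos=15)
pos=15: enter COMMENT mode (saw '/*')
exit COMMENT mode (now at pos=30)
pos=31: enter STRING mode
pos=31: emit STR "a" (now at pos=34)
pos=35: enter COMMENT mode (saw '/*')
exit COMMENT mode (now at pos=42)
DONE. 6 tokens: [STR, NUM, NUM, STR, ID, STR]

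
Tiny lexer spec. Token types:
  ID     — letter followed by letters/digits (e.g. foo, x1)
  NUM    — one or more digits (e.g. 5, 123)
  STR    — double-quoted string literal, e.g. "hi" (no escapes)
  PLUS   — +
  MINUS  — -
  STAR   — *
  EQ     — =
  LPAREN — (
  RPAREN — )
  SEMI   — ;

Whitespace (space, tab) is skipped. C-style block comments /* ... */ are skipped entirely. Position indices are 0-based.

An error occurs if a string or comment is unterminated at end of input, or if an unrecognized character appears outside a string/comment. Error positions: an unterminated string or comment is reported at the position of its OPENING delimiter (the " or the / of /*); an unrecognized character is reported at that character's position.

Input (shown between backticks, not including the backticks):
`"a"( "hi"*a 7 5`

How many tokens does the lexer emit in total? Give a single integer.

pos=0: enter STRING mode
pos=0: emit STR "a" (now at pos=3)
pos=3: emit LPAREN '('
pos=5: enter STRING mode
pos=5: emit STR "hi" (now at pos=9)
pos=9: emit STAR '*'
pos=10: emit ID 'a' (now at pos=11)
pos=12: emit NUM '7' (now at pos=13)
pos=14: emit NUM '5' (now at pos=15)
DONE. 7 tokens: [STR, LPAREN, STR, STAR, ID, NUM, NUM]

Answer: 7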